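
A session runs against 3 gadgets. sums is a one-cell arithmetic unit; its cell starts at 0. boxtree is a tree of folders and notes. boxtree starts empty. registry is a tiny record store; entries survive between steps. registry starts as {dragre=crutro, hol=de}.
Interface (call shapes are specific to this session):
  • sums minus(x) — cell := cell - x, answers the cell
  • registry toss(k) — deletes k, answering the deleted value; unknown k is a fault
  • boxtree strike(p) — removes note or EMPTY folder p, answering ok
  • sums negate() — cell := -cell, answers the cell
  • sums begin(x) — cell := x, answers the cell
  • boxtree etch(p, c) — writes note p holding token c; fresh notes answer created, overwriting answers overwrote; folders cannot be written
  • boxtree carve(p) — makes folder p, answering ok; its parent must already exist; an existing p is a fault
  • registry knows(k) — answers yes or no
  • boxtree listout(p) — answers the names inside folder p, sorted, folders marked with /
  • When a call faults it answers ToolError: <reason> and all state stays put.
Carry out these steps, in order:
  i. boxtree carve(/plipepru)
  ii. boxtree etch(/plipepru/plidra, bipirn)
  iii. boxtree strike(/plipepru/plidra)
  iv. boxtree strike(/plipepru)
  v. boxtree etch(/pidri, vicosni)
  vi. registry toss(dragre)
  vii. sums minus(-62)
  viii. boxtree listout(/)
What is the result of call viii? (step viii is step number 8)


I use boxtree carve with p: /plipepru, — result: ok.
I invoke boxtree etch with p: /plipepru/plidra, c: bipirn, yielding created.
Calling boxtree strike with p: /plipepru/plidra, — result: ok.
Then boxtree strike with p: /plipepru: ok.
I try boxtree etch with p: /pidri, c: vicosni, giving created.
Invoking registry toss with k: dragre, → crutro.
Now I run sums minus with x: -62, and get 62.
Invoking boxtree listout with p: /, and get [pidri].

Answer: [pidri]


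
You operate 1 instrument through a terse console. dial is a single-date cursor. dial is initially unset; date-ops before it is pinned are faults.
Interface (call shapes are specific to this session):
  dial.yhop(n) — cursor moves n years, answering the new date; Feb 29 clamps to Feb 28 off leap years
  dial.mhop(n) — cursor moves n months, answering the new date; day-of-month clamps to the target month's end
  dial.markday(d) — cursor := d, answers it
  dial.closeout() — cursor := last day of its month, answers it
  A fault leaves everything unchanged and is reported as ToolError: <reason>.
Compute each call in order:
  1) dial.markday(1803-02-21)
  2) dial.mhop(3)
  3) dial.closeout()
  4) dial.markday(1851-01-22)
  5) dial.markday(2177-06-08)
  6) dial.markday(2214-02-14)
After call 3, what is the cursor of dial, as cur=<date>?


>>> dial.markday d→1803-02-21
= 1803-02-21
>>> dial.mhop n→3
= 1803-05-21
>>> dial.closeout
= 1803-05-31
>>> dial.markday d→1851-01-22
= 1851-01-22
>>> dial.markday d→2177-06-08
= 2177-06-08
>>> dial.markday d→2214-02-14
= 2214-02-14

Answer: cur=1803-05-31


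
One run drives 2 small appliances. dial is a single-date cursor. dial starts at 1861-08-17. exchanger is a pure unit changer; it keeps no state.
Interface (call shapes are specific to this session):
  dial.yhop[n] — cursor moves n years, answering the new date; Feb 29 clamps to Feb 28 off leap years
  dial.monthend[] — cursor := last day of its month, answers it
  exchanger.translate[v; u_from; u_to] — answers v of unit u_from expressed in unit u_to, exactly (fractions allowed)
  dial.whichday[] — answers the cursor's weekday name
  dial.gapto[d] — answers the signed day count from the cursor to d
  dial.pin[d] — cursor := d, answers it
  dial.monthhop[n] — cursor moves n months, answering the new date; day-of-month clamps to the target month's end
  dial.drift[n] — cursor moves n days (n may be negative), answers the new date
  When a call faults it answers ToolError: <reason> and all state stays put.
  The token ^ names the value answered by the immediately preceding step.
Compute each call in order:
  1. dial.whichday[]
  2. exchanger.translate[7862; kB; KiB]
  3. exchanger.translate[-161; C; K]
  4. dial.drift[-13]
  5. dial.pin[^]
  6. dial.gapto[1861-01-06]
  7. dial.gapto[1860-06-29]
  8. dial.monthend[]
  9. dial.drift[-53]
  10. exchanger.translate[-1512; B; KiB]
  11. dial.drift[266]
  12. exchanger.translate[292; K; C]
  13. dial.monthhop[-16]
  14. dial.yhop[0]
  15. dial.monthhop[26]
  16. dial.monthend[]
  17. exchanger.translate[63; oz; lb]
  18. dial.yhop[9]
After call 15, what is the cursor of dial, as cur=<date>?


Answer: cur=1863-02-01

Derivation:
·→ whichday()
·← Saturday
·→ translate(v→7862, u_from→kB, u_to→KiB)
·← 491375/64
·→ translate(v→-161, u_from→C, u_to→K)
·← 2243/20
·→ drift(n→-13)
·← 1861-08-04
·→ pin(d→^)
·← 1861-08-04
·→ gapto(d→1861-01-06)
·← -210
·→ gapto(d→1860-06-29)
·← -401
·→ monthend()
·← 1861-08-31
·→ drift(n→-53)
·← 1861-07-09
·→ translate(v→-1512, u_from→B, u_to→KiB)
·← -189/128
·→ drift(n→266)
·← 1862-04-01
·→ translate(v→292, u_from→K, u_to→C)
·← 377/20
·→ monthhop(n→-16)
·← 1860-12-01
·→ yhop(n→0)
·← 1860-12-01
·→ monthhop(n→26)
·← 1863-02-01
·→ monthend()
·← 1863-02-28
·→ translate(v→63, u_from→oz, u_to→lb)
·← 63/16
·→ yhop(n→9)
·← 1872-02-28


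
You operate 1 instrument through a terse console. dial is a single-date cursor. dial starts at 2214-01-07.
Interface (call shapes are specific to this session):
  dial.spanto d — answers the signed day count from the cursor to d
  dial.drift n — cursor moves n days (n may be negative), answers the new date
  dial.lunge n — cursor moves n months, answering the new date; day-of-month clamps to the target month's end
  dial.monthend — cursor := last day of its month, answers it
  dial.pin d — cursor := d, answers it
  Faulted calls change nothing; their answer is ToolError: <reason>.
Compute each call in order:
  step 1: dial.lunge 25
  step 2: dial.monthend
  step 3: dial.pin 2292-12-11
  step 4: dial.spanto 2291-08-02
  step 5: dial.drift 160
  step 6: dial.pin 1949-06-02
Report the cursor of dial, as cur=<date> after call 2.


Answer: cur=2216-02-29

Derivation:
Using lunge with n='25', → 2216-02-07.
Then monthend(), — result: 2216-02-29.
Next I call pin with d='2292-12-11', → 2292-12-11.
I invoke spanto with d='2291-08-02', and get -497.
Calling drift with n='160', giving 2293-05-20.
Using pin with d='1949-06-02', → 1949-06-02.


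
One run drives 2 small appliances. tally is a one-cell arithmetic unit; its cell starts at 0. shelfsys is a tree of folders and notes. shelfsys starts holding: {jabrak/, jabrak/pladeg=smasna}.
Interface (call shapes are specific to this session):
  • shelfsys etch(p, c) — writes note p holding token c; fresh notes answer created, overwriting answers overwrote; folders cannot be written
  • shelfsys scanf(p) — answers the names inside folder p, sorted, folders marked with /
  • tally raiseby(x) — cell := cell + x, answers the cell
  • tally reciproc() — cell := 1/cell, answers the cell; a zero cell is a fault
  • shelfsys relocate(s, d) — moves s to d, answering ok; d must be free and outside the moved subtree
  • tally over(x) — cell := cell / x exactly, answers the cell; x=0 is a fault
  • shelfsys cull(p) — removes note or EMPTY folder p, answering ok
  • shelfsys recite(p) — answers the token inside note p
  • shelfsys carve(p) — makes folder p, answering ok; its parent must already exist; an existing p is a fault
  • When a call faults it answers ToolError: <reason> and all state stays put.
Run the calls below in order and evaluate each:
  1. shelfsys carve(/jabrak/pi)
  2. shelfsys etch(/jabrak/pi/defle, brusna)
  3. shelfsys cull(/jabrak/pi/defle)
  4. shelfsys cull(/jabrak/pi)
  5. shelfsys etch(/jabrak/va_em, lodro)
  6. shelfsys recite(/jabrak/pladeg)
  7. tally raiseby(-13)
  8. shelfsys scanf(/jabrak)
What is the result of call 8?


$ shelfsys carve p='/jabrak/pi'
= ok
$ shelfsys etch p='/jabrak/pi/defle' c='brusna'
= created
$ shelfsys cull p='/jabrak/pi/defle'
= ok
$ shelfsys cull p='/jabrak/pi'
= ok
$ shelfsys etch p='/jabrak/va_em' c='lodro'
= created
$ shelfsys recite p='/jabrak/pladeg'
= smasna
$ tally raiseby x='-13'
= -13
$ shelfsys scanf p='/jabrak'
= [pladeg, va_em]

Answer: [pladeg, va_em]


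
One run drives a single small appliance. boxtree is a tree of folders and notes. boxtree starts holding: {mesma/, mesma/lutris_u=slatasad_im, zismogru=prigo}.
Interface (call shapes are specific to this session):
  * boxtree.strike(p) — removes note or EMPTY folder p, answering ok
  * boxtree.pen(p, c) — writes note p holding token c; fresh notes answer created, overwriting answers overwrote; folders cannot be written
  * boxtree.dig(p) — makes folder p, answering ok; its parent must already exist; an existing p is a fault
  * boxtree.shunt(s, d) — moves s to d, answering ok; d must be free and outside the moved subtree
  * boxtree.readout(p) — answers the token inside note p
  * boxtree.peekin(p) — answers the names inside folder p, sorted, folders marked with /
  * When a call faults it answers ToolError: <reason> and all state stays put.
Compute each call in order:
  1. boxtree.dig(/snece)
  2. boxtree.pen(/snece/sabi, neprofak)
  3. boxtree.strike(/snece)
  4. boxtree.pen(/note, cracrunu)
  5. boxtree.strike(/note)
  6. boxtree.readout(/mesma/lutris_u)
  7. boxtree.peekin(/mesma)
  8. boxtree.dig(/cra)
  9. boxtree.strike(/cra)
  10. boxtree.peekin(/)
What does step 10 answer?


Act: boxtree.dig[p=/snece]
Obs: ok
Act: boxtree.pen[p=/snece/sabi; c=neprofak]
Obs: created
Act: boxtree.strike[p=/snece]
Obs: ToolError: not empty
Act: boxtree.pen[p=/note; c=cracrunu]
Obs: created
Act: boxtree.strike[p=/note]
Obs: ok
Act: boxtree.readout[p=/mesma/lutris_u]
Obs: slatasad_im
Act: boxtree.peekin[p=/mesma]
Obs: [lutris_u]
Act: boxtree.dig[p=/cra]
Obs: ok
Act: boxtree.strike[p=/cra]
Obs: ok
Act: boxtree.peekin[p=/]
Obs: [mesma/, snece/, zismogru]

Answer: [mesma/, snece/, zismogru]


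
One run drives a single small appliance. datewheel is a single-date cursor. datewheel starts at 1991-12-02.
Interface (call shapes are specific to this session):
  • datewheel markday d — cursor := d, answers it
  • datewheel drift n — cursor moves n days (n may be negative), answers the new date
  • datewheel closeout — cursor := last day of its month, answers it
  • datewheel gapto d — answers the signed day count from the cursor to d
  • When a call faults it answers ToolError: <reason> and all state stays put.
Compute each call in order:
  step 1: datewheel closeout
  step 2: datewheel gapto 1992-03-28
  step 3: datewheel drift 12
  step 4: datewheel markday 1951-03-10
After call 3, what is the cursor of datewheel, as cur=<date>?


Answer: cur=1992-01-12

Derivation:
Act: datewheel closeout[]
Obs: 1991-12-31
Act: datewheel gapto[d='1992-03-28']
Obs: 88
Act: datewheel drift[n='12']
Obs: 1992-01-12
Act: datewheel markday[d='1951-03-10']
Obs: 1951-03-10


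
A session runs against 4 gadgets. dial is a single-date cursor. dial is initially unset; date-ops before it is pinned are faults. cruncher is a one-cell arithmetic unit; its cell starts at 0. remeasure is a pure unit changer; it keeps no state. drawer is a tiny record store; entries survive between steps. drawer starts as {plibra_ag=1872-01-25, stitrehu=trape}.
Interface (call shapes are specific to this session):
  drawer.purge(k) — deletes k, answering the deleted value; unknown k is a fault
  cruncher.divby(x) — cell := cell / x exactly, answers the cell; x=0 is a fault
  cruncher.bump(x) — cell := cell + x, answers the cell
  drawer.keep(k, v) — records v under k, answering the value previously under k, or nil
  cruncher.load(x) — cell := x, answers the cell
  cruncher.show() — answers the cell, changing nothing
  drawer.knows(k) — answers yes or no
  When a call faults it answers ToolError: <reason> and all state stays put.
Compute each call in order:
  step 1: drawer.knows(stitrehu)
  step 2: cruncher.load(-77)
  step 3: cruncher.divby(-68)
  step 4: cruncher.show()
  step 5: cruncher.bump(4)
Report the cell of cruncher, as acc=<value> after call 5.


Answer: acc=349/68

Derivation:
Do: knows[k→stitrehu]
See: yes
Do: load[x→-77]
See: -77
Do: divby[x→-68]
See: 77/68
Do: show[]
See: 77/68
Do: bump[x→4]
See: 349/68


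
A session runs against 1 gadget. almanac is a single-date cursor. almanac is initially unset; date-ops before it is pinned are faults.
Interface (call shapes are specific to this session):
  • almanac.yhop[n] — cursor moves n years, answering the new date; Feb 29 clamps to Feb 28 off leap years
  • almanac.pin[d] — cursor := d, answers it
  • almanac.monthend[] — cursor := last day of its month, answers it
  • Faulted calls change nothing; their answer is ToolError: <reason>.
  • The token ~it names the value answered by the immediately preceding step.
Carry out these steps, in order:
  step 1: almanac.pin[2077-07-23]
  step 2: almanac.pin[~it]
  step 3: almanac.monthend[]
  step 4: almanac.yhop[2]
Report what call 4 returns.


Answer: 2079-07-31

Derivation:
Using almanac.pin on d='2077-07-23': 2077-07-23.
Invoking almanac.pin on d='~it', yielding 2077-07-23.
I run almanac.monthend, — result: 2077-07-31.
I call almanac.yhop on n='2', giving 2079-07-31.


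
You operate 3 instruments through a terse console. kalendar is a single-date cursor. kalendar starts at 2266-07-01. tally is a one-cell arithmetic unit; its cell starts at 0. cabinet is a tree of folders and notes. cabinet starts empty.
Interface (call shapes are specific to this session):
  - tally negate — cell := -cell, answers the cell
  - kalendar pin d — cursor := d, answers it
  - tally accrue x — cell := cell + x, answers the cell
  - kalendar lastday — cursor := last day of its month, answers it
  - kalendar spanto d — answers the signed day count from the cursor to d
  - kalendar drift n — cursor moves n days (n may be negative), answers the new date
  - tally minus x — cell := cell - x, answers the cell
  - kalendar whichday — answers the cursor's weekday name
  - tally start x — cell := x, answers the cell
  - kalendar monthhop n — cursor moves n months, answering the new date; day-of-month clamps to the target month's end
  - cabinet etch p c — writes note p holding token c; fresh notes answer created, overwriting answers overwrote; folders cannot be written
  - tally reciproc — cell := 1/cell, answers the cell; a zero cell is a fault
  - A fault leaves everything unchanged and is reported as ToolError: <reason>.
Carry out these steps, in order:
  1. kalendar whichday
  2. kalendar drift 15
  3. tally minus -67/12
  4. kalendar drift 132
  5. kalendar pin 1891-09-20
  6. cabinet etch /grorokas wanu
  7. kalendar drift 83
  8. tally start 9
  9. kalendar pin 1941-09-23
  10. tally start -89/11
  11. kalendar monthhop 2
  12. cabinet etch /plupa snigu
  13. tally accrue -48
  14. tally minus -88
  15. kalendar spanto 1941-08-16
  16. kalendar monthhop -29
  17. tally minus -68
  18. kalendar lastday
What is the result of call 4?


$ kalendar whichday
:: Sunday
$ kalendar drift n='15'
:: 2266-07-16
$ tally minus x='-67/12'
:: 67/12
$ kalendar drift n='132'
:: 2266-11-25
$ kalendar pin d='1891-09-20'
:: 1891-09-20
$ cabinet etch p='/grorokas' c='wanu'
:: created
$ kalendar drift n='83'
:: 1891-12-12
$ tally start x='9'
:: 9
$ kalendar pin d='1941-09-23'
:: 1941-09-23
$ tally start x='-89/11'
:: -89/11
$ kalendar monthhop n='2'
:: 1941-11-23
$ cabinet etch p='/plupa' c='snigu'
:: created
$ tally accrue x='-48'
:: -617/11
$ tally minus x='-88'
:: 351/11
$ kalendar spanto d='1941-08-16'
:: -99
$ kalendar monthhop n='-29'
:: 1939-06-23
$ tally minus x='-68'
:: 1099/11
$ kalendar lastday
:: 1939-06-30

Answer: 2266-11-25


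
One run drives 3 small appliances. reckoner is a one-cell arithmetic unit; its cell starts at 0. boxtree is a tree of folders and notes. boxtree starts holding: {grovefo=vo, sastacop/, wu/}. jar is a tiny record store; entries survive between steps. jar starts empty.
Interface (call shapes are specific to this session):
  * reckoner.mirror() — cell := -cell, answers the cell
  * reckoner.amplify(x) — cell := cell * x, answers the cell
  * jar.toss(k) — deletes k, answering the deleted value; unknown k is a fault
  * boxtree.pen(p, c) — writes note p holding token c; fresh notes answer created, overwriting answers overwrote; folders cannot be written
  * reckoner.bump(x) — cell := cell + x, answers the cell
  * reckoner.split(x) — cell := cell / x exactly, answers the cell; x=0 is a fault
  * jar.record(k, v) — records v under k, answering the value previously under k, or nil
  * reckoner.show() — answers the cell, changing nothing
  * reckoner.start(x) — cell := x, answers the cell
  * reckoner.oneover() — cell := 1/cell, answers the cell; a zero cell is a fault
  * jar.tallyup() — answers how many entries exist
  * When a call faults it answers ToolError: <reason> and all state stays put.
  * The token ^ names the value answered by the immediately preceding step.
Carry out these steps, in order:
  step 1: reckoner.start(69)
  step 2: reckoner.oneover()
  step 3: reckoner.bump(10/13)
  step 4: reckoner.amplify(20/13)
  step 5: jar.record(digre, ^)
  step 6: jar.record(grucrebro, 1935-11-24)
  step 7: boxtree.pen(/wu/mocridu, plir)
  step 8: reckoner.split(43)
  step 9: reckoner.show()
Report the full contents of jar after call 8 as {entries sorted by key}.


Now I run reckoner.start on x='69', and see 69.
I run reckoner.oneover, — result: 1/69.
I call reckoner.bump on x='10/13', which returns 703/897.
I invoke reckoner.amplify on x='20/13', yielding 14060/11661.
Now I run jar.record on k='digre', v='^', and see nil.
Now I run jar.record on k='grucrebro', v='1935-11-24', and get nil.
I use boxtree.pen on p='/wu/mocridu', c='plir', yielding created.
I try reckoner.split on x='43', and get 14060/501423.
Then reckoner.show, → 14060/501423.

Answer: {digre=14060/11661, grucrebro=1935-11-24}


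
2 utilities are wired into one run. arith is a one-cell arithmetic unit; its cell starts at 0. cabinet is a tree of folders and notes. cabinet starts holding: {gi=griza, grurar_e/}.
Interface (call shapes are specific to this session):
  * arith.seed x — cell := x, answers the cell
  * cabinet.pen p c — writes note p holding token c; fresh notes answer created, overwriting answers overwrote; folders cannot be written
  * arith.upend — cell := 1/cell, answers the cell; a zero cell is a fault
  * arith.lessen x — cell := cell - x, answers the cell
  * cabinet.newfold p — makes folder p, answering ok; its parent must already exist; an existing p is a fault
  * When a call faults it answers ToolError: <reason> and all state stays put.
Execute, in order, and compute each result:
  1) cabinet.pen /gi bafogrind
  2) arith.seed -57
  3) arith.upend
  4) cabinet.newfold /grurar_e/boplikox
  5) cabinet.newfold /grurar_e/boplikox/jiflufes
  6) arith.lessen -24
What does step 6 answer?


Answer: 1367/57

Derivation:
Act: cabinet.pen[p: /gi; c: bafogrind]
Obs: overwrote
Act: arith.seed[x: -57]
Obs: -57
Act: arith.upend[]
Obs: -1/57
Act: cabinet.newfold[p: /grurar_e/boplikox]
Obs: ok
Act: cabinet.newfold[p: /grurar_e/boplikox/jiflufes]
Obs: ok
Act: arith.lessen[x: -24]
Obs: 1367/57


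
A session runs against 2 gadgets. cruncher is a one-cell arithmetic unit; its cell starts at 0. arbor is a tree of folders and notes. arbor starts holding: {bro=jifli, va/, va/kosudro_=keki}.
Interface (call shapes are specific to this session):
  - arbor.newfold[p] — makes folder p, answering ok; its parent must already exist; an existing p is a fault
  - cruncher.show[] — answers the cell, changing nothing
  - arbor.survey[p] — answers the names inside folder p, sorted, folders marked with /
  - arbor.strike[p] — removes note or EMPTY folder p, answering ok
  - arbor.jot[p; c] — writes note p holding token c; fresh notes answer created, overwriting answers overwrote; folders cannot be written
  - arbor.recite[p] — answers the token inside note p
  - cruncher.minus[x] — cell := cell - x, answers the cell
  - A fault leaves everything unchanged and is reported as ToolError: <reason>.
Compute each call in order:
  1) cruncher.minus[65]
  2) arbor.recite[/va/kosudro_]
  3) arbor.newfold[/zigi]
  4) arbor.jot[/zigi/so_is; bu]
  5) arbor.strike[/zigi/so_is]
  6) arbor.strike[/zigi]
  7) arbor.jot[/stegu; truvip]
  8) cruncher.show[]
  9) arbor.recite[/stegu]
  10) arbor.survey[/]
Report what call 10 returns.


Using cruncher.minus with x=65, and see -65.
Invoking arbor.recite with p=/va/kosudro_, — result: keki.
Next I call arbor.newfold with p=/zigi, yielding ok.
Calling arbor.jot with p=/zigi/so_is, c=bu, → created.
Calling arbor.strike with p=/zigi/so_is, → ok.
I try arbor.strike with p=/zigi, — result: ok.
I use arbor.jot with p=/stegu, c=truvip, and get created.
Then cruncher.show, and observe -65.
Now I run arbor.recite with p=/stegu, — result: truvip.
I run arbor.survey with p=/, and see [bro, stegu, va/].

Answer: [bro, stegu, va/]


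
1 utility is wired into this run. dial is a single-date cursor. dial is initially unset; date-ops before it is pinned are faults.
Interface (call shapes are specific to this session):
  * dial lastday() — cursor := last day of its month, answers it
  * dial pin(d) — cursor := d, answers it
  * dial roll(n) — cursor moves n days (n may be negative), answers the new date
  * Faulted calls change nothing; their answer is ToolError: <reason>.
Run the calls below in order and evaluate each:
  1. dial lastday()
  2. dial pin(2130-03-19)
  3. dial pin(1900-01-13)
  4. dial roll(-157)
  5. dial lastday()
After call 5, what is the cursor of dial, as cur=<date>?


Answer: cur=1899-08-31

Derivation:
I invoke dial lastday, which returns ToolError: no date set.
Next I call dial pin passing 2130-03-19, and observe 2130-03-19.
Next I call dial pin passing 1900-01-13, — result: 1900-01-13.
I call dial roll passing -157, and get 1899-08-09.
Invoking dial lastday, and observe 1899-08-31.


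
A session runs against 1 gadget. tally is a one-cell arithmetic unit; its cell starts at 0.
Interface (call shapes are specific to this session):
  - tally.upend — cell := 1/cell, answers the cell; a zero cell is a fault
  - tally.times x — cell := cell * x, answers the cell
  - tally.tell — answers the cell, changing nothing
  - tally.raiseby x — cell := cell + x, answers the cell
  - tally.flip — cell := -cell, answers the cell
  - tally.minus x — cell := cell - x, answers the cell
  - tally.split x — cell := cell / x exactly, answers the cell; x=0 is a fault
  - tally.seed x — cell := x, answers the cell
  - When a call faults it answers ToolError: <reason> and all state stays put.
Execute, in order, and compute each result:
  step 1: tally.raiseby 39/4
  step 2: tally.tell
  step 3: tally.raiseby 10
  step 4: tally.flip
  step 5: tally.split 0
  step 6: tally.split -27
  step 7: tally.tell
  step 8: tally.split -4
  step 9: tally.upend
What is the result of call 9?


% tally.raiseby x: 39/4
= 39/4
% tally.tell
= 39/4
% tally.raiseby x: 10
= 79/4
% tally.flip
= -79/4
% tally.split x: 0
= ToolError: division by zero
% tally.split x: -27
= 79/108
% tally.tell
= 79/108
% tally.split x: -4
= -79/432
% tally.upend
= -432/79

Answer: -432/79


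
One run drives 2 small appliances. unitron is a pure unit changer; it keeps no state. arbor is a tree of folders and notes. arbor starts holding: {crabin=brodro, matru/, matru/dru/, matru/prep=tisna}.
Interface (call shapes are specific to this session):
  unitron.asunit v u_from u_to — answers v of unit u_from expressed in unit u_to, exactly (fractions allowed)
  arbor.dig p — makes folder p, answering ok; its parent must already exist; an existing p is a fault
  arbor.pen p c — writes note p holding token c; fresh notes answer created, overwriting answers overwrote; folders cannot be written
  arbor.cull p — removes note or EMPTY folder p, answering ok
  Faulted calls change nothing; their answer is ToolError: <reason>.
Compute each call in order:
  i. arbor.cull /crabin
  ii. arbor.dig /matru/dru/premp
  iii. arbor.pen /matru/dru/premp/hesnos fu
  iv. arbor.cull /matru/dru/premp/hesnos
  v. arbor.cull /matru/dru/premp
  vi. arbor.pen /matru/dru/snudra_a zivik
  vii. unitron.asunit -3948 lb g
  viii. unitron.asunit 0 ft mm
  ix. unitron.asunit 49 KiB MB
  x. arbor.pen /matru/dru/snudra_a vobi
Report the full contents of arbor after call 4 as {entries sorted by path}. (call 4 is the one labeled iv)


Answer: {matru/, matru/dru/, matru/dru/premp/, matru/prep=tisna}

Derivation:
-> cull(p='/crabin')
<- ok
-> dig(p='/matru/dru/premp')
<- ok
-> pen(p='/matru/dru/premp/hesnos', c='fu')
<- created
-> cull(p='/matru/dru/premp/hesnos')
<- ok
-> cull(p='/matru/dru/premp')
<- ok
-> pen(p='/matru/dru/snudra_a', c='zivik')
<- created
-> asunit(v='-3948', u_from='lb', u_to='g')
<- -44769566919/25000
-> asunit(v='0', u_from='ft', u_to='mm')
<- 0
-> asunit(v='49', u_from='KiB', u_to='MB')
<- 784/15625
-> pen(p='/matru/dru/snudra_a', c='vobi')
<- overwrote


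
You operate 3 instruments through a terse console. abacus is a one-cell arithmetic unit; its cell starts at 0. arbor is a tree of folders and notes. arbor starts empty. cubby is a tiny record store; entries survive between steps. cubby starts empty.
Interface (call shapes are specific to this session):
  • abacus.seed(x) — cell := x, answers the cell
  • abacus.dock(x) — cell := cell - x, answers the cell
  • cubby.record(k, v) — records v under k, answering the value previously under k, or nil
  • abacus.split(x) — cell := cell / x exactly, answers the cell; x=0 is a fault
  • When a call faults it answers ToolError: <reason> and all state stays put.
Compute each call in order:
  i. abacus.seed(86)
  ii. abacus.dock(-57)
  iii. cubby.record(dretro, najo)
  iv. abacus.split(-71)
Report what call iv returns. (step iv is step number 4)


Do: abacus.seed[86]
See: 86
Do: abacus.dock[-57]
See: 143
Do: cubby.record[dretro; najo]
See: nil
Do: abacus.split[-71]
See: -143/71

Answer: -143/71


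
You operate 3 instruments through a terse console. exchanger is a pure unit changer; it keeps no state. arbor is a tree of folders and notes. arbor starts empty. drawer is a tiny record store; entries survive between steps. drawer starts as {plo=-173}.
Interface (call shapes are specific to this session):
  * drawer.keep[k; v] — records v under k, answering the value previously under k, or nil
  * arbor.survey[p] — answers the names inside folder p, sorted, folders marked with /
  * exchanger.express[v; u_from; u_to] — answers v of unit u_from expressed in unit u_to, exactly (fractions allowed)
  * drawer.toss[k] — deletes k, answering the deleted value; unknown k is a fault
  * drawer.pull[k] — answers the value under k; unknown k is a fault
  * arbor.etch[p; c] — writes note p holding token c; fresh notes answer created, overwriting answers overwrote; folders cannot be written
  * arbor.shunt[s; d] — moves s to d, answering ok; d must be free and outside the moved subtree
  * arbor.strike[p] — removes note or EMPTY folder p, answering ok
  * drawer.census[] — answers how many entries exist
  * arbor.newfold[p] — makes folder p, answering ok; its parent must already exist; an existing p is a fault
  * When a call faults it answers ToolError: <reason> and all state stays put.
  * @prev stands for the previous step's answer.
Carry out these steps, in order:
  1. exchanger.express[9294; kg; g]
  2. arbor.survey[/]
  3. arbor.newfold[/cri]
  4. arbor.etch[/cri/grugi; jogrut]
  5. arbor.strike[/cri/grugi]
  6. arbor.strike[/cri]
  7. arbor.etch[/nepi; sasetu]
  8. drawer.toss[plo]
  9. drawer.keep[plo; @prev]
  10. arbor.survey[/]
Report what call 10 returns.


Then exchanger.express(v=9294, u_from=kg, u_to=g), and get 9294000.
Now I run arbor.survey(p=/), and observe [].
Now I run arbor.newfold(p=/cri), and see ok.
I use arbor.etch(p=/cri/grugi, c=jogrut), and see created.
Calling arbor.strike(p=/cri/grugi): ok.
I try arbor.strike(p=/cri), yielding ok.
Invoking arbor.etch(p=/nepi, c=sasetu), → created.
Using drawer.toss(k=plo), which returns -173.
Now I run drawer.keep(k=plo, v=@prev), yielding nil.
Now I run arbor.survey(p=/), and see [nepi].

Answer: [nepi]


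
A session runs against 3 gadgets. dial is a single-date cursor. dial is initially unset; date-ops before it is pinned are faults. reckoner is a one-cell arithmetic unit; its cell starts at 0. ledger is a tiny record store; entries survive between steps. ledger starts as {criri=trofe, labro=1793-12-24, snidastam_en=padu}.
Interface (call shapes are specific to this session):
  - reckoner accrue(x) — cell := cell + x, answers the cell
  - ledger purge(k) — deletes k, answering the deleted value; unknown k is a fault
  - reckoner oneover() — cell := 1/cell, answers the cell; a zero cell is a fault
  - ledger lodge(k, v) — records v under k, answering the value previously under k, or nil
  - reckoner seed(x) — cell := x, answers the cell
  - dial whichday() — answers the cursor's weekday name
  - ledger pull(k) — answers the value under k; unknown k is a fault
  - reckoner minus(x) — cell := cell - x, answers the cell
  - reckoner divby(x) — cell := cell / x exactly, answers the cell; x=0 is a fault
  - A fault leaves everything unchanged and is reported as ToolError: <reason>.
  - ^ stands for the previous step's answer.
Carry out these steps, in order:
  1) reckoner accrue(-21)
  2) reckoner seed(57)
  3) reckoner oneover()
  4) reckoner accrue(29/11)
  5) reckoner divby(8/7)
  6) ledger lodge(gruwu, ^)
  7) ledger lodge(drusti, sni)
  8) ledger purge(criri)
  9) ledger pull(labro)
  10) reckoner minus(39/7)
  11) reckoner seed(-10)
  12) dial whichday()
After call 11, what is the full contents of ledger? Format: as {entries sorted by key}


Answer: {drusti=sni, gruwu=1456/627, labro=1793-12-24, snidastam_en=padu}

Derivation:
Calling reckoner accrue with x→-21, which returns -21.
Using reckoner seed with x→57, and observe 57.
Using reckoner oneover, and observe 1/57.
Invoking reckoner accrue with x→29/11, — result: 1664/627.
Calling reckoner divby with x→8/7, and see 1456/627.
I run ledger lodge with k→gruwu, v→^: nil.
I run ledger lodge with k→drusti, v→sni, and see nil.
Now I run ledger purge with k→criri, giving trofe.
Calling ledger pull with k→labro, and observe 1793-12-24.
Invoking reckoner minus with x→39/7, — result: -14261/4389.
I invoke reckoner seed with x→-10, → -10.
Calling dial whichday: ToolError: no date set.


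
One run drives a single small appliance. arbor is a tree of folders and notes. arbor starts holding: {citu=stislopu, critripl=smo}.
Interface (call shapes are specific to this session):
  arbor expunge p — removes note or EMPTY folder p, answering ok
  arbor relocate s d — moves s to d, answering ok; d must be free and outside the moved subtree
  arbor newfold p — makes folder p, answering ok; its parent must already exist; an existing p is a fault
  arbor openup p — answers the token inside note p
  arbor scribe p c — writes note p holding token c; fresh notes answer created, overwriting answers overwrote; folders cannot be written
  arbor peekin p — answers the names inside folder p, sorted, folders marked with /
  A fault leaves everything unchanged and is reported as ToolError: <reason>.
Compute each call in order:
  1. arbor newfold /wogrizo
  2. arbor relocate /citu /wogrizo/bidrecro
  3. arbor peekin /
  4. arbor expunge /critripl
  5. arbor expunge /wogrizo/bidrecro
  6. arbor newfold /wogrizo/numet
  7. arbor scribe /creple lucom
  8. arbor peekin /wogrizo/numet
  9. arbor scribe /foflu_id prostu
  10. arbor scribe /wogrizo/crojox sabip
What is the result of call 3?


Answer: [critripl, wogrizo/]

Derivation:
>>> arbor newfold /wogrizo
  ok
>>> arbor relocate /citu /wogrizo/bidrecro
  ok
>>> arbor peekin /
  [critripl, wogrizo/]
>>> arbor expunge /critripl
  ok
>>> arbor expunge /wogrizo/bidrecro
  ok
>>> arbor newfold /wogrizo/numet
  ok
>>> arbor scribe /creple lucom
  created
>>> arbor peekin /wogrizo/numet
  []
>>> arbor scribe /foflu_id prostu
  created
>>> arbor scribe /wogrizo/crojox sabip
  created


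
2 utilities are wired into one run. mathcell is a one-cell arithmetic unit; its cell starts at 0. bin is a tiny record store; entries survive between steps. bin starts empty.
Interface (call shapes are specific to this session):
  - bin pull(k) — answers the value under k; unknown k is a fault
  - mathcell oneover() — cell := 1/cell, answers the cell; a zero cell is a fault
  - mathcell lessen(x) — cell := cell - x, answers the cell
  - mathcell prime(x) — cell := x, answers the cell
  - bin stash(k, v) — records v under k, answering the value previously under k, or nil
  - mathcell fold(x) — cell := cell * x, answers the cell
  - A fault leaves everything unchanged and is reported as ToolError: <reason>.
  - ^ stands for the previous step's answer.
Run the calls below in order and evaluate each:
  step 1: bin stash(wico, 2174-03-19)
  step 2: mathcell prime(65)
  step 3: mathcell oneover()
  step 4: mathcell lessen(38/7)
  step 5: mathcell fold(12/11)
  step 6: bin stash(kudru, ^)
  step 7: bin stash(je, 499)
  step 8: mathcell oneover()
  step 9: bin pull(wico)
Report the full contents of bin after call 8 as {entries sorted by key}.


Answer: {je=499, kudru=-29556/5005, wico=2174-03-19}

Derivation:
-> bin stash(k='wico', v='2174-03-19')
<- nil
-> mathcell prime(x='65')
<- 65
-> mathcell oneover()
<- 1/65
-> mathcell lessen(x='38/7')
<- -2463/455
-> mathcell fold(x='12/11')
<- -29556/5005
-> bin stash(k='kudru', v='^')
<- nil
-> bin stash(k='je', v='499')
<- nil
-> mathcell oneover()
<- -5005/29556
-> bin pull(k='wico')
<- 2174-03-19


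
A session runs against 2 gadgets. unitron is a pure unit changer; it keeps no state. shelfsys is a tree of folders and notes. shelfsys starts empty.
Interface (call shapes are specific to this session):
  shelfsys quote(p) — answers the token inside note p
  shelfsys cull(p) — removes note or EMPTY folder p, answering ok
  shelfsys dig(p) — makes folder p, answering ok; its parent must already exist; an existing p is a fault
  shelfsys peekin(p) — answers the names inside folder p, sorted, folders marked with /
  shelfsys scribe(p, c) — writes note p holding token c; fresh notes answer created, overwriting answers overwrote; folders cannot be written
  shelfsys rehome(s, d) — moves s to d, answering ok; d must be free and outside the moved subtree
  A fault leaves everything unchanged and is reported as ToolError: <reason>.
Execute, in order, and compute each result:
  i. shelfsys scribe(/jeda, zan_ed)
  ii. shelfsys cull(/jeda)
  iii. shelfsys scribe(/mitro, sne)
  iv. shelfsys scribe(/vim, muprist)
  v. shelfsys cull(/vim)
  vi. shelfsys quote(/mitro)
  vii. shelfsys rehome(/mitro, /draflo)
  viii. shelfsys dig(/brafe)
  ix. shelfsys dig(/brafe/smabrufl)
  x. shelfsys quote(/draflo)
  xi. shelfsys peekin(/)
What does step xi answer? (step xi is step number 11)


[in] shelfsys scribe p: /jeda c: zan_ed
  created
[in] shelfsys cull p: /jeda
  ok
[in] shelfsys scribe p: /mitro c: sne
  created
[in] shelfsys scribe p: /vim c: muprist
  created
[in] shelfsys cull p: /vim
  ok
[in] shelfsys quote p: /mitro
  sne
[in] shelfsys rehome s: /mitro d: /draflo
  ok
[in] shelfsys dig p: /brafe
  ok
[in] shelfsys dig p: /brafe/smabrufl
  ok
[in] shelfsys quote p: /draflo
  sne
[in] shelfsys peekin p: /
  [brafe/, draflo]

Answer: [brafe/, draflo]


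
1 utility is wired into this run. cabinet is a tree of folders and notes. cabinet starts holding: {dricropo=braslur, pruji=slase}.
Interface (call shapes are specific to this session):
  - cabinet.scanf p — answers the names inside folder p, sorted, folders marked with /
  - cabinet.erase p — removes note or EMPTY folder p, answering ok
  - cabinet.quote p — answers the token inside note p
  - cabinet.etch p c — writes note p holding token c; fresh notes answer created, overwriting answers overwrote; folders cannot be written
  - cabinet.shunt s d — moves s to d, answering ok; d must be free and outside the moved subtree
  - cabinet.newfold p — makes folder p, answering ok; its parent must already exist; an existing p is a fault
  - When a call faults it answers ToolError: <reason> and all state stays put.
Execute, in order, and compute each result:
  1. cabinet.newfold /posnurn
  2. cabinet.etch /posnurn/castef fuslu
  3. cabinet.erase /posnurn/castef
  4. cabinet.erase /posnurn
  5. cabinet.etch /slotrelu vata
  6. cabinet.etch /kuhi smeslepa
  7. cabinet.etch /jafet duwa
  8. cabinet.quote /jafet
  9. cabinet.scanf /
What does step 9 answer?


Answer: [dricropo, jafet, kuhi, pruji, slotrelu]

Derivation:
I invoke newfold passing /posnurn, which returns ok.
I invoke etch passing /posnurn/castef, fuslu, → created.
Now I run erase passing /posnurn/castef, — result: ok.
I use erase passing /posnurn, which returns ok.
I call etch passing /slotrelu, vata, which returns created.
Then etch passing /kuhi, smeslepa, which returns created.
I call etch passing /jafet, duwa, giving created.
I use quote passing /jafet, and get duwa.
I use scanf passing /, which returns [dricropo, jafet, kuhi, pruji, slotrelu].


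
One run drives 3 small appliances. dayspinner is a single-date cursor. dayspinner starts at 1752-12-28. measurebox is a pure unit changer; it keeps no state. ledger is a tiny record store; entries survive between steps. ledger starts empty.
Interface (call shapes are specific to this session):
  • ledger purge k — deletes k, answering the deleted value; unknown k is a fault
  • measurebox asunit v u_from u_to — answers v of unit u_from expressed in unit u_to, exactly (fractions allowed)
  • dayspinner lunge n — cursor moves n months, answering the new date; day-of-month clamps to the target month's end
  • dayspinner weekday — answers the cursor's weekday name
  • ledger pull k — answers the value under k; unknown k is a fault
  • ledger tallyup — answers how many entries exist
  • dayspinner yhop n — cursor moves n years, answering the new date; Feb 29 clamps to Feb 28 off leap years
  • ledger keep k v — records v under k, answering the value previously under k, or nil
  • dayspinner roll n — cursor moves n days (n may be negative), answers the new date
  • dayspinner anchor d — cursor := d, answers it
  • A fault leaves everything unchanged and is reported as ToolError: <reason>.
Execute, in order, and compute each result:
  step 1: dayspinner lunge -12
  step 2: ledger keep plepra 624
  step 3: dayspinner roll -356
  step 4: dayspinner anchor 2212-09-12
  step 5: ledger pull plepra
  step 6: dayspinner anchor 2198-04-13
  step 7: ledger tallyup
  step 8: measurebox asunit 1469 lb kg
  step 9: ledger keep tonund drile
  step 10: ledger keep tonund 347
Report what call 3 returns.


→ dayspinner lunge(n='-12')
← 1751-12-28
→ ledger keep(k='plepra', v='624')
← nil
→ dayspinner roll(n='-356')
← 1751-01-06
→ dayspinner anchor(d='2212-09-12')
← 2212-09-12
→ ledger pull(k='plepra')
← 624
→ dayspinner anchor(d='2198-04-13')
← 2198-04-13
→ ledger tallyup()
← 1
→ measurebox asunit(v='1469', u_from='lb', u_to='kg')
← 66632719153/100000000
→ ledger keep(k='tonund', v='drile')
← nil
→ ledger keep(k='tonund', v='347')
← drile

Answer: 1751-01-06


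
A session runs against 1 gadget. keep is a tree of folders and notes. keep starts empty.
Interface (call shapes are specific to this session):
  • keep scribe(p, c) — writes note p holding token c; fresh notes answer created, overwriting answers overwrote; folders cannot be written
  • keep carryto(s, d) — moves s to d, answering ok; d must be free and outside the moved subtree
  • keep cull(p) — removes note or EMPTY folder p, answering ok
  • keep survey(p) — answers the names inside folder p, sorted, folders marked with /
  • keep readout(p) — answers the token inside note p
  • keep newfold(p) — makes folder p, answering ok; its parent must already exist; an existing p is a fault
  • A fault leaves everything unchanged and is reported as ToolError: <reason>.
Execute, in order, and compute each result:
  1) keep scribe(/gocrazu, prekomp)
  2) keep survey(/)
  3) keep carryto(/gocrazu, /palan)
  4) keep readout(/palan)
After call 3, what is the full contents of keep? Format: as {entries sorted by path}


Answer: {palan=prekomp}

Derivation:
// keep scribe(p: /gocrazu, c: prekomp) ~> created
// keep survey(p: /) ~> [gocrazu]
// keep carryto(s: /gocrazu, d: /palan) ~> ok
// keep readout(p: /palan) ~> prekomp
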